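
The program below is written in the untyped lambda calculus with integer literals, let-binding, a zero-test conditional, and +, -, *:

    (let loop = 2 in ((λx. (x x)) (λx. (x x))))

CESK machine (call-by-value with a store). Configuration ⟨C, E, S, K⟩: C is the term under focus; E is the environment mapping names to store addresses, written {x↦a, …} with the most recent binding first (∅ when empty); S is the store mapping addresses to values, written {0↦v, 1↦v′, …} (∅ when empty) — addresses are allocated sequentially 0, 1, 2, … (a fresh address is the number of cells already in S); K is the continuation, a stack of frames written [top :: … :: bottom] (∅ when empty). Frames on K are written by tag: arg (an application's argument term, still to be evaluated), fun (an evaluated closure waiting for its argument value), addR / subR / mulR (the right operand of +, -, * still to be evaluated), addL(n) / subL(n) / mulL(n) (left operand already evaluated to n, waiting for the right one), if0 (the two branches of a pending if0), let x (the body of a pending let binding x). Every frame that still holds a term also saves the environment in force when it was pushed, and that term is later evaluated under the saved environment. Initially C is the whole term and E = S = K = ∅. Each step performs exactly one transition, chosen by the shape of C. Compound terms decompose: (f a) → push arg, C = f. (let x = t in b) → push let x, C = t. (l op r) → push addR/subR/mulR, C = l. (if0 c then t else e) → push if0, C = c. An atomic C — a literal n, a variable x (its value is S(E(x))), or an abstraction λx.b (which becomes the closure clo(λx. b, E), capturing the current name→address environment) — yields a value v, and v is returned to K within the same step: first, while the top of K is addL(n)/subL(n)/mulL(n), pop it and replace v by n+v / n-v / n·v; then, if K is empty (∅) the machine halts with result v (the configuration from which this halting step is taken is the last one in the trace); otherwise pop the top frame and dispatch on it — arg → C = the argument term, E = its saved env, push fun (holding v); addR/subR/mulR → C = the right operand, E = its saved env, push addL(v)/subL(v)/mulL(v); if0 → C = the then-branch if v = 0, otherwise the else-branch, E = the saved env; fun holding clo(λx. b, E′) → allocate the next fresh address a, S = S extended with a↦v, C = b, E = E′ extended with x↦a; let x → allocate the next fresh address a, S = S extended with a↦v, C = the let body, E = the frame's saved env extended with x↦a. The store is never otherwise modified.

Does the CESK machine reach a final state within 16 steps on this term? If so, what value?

Answer: DIVERGES (no final state within 16 steps)

Derivation:
step 0: ⟨C=(let loop = 2 in ((λx. (x x)) (λx. (x x)))); E=∅; S=∅; K=∅⟩
step 1: ⟨C=2; E=∅; S=∅; K=[let loop]⟩
step 2: ⟨C=((λx. (x x)) (λx. (x x))); E={loop↦0}; S={0↦2}; K=∅⟩
step 3: ⟨C=(λx. (x x)); E={loop↦0}; S={0↦2}; K=[arg]⟩
step 4: ⟨C=(λx. (x x)); E={loop↦0}; S={0↦2}; K=[fun]⟩
step 5: ⟨C=(x x); E={x↦1, loop↦0}; S={0↦2, 1↦clo(λx. (x x), {loop↦0})}; K=∅⟩
step 6: ⟨C=x; E={x↦1, loop↦0}; S={0↦2, 1↦clo(λx. (x x), {loop↦0})}; K=[arg]⟩
step 7: ⟨C=x; E={x↦1, loop↦0}; S={0↦2, 1↦clo(λx. (x x), {loop↦0})}; K=[fun]⟩
step 8: ⟨C=(x x); E={x↦2, loop↦0}; S={0↦2, 1↦clo(λx. (x x), {loop↦0}), 2↦clo(λx. (x x), {loop↦0})}; K=∅⟩
step 9: ⟨C=x; E={x↦2, loop↦0}; S={0↦2, 1↦clo(λx. (x x), {loop↦0}), 2↦clo(λx. (x x), {loop↦0})}; K=[arg]⟩
step 10: ⟨C=x; E={x↦2, loop↦0}; S={0↦2, 1↦clo(λx. (x x), {loop↦0}), 2↦clo(λx. (x x), {loop↦0})}; K=[fun]⟩
step 11: ⟨C=(x x); E={x↦3, loop↦0}; S={0↦2, 1↦clo(λx. (x x), {loop↦0}), 2↦clo(λx. (x x), {loop↦0}), 3↦clo(λx. (x x), {loop↦0})}; K=∅⟩
step 12: ⟨C=x; E={x↦3, loop↦0}; S={0↦2, 1↦clo(λx. (x x), {loop↦0}), 2↦clo(λx. (x x), {loop↦0}), 3↦clo(λx. (x x), {loop↦0})}; K=[arg]⟩
step 13: ⟨C=x; E={x↦3, loop↦0}; S={0↦2, 1↦clo(λx. (x x), {loop↦0}), 2↦clo(λx. (x x), {loop↦0}), 3↦clo(λx. (x x), {loop↦0})}; K=[fun]⟩
step 14: ⟨C=(x x); E={x↦4, loop↦0}; S={0↦2, 1↦clo(λx. (x x), {loop↦0}), 2↦clo(λx. (x x), {loop↦0}), 3↦clo(λx. (x x), {loop↦0}), 4↦clo(λx. (x x), {loop↦0})}; K=∅⟩
step 15: ⟨C=x; E={x↦4, loop↦0}; S={0↦2, 1↦clo(λx. (x x), {loop↦0}), 2↦clo(λx. (x x), {loop↦0}), 3↦clo(λx. (x x), {loop↦0}), 4↦clo(λx. (x x), {loop↦0})}; K=[arg]⟩
step 16: ⟨C=x; E={x↦4, loop↦0}; S={0↦2, 1↦clo(λx. (x x), {loop↦0}), 2↦clo(λx. (x x), {loop↦0}), 3↦clo(λx. (x x), {loop↦0}), 4↦clo(λx. (x x), {loop↦0})}; K=[fun]⟩
→ 16 transitions taken and the configuration is still not final: no result within 16 steps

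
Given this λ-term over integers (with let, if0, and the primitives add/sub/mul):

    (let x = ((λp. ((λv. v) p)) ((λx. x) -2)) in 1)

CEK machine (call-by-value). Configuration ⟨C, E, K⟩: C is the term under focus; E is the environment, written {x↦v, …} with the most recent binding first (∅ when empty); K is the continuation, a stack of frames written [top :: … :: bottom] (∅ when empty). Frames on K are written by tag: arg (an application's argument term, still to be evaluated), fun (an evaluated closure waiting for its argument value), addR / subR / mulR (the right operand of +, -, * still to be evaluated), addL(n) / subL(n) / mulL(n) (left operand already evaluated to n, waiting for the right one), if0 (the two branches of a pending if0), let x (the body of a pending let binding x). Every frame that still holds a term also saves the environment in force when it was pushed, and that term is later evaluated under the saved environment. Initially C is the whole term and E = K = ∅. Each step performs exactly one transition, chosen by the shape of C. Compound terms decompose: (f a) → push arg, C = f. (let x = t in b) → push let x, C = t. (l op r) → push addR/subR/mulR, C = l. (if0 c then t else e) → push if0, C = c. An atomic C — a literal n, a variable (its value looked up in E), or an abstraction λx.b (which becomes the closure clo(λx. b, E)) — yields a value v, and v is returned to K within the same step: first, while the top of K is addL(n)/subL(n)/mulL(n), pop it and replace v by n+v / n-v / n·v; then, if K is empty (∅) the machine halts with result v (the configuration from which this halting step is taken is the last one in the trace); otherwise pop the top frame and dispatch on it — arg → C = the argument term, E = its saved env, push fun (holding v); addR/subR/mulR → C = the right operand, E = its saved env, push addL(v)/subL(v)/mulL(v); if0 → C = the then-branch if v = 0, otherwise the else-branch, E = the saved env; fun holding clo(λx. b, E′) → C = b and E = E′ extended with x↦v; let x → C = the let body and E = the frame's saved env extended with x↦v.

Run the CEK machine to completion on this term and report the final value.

step 0: <C=(let x = ((λp. ((λv. v) p)) ((λx. x) -2)) in 1), E=∅, K=∅>
step 1: <C=((λp. ((λv. v) p)) ((λx. x) -2)), E=∅, K=[let x]>
step 2: <C=(λp. ((λv. v) p)), E=∅, K=[arg :: let x]>
step 3: <C=((λx. x) -2), E=∅, K=[fun :: let x]>
step 4: <C=(λx. x), E=∅, K=[arg :: fun :: let x]>
step 5: <C=-2, E=∅, K=[fun :: fun :: let x]>
step 6: <C=x, E={x↦-2}, K=[fun :: let x]>
step 7: <C=((λv. v) p), E={p↦-2}, K=[let x]>
step 8: <C=(λv. v), E={p↦-2}, K=[arg :: let x]>
step 9: <C=p, E={p↦-2}, K=[fun :: let x]>
step 10: <C=v, E={v↦-2, p↦-2}, K=[let x]>
step 11: <C=1, E={x↦-2}, K=∅>
→ final value 1

Answer: 1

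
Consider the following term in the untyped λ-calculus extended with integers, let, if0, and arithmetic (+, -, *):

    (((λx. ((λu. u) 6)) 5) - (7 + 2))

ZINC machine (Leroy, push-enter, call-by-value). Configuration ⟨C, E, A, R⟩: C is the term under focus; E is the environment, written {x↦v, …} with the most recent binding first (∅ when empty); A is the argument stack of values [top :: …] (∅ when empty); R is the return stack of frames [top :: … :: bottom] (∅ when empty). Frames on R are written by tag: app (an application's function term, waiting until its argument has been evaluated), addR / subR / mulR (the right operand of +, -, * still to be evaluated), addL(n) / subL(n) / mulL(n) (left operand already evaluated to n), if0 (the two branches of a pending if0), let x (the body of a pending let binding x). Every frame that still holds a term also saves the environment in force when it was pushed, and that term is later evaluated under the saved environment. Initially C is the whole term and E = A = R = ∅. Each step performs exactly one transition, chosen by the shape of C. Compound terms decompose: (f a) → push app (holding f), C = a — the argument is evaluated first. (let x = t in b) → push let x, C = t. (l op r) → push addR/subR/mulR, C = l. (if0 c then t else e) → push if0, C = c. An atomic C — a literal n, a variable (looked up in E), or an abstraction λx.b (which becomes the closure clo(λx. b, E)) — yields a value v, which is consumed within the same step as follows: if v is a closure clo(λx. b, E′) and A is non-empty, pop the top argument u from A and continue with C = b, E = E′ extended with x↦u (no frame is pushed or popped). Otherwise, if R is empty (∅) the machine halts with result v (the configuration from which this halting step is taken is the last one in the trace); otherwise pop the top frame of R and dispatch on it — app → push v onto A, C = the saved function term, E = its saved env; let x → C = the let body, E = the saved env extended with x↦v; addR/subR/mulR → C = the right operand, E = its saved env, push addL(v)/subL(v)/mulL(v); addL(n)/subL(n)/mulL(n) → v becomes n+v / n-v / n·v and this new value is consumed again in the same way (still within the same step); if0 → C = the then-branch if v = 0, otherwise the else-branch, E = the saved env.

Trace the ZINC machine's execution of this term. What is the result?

0. [C=(((λx. ((λu. u) 6)) 5) - (7 + 2)) | E=∅ | A=∅ | R=∅]
1. [C=((λx. ((λu. u) 6)) 5) | E=∅ | A=∅ | R=[subR]]
2. [C=5 | E=∅ | A=∅ | R=[app :: subR]]
3. [C=(λx. ((λu. u) 6)) | E=∅ | A=[5] | R=[subR]]
4. [C=((λu. u) 6) | E={x↦5} | A=∅ | R=[subR]]
5. [C=6 | E={x↦5} | A=∅ | R=[app :: subR]]
6. [C=(λu. u) | E={x↦5} | A=[6] | R=[subR]]
7. [C=u | E={u↦6, x↦5} | A=∅ | R=[subR]]
8. [C=(7 + 2) | E=∅ | A=∅ | R=[subL(6)]]
9. [C=7 | E=∅ | A=∅ | R=[addR :: subL(6)]]
10. [C=2 | E=∅ | A=∅ | R=[addL(7) :: subL(6)]]
→ final value -3

Answer: -3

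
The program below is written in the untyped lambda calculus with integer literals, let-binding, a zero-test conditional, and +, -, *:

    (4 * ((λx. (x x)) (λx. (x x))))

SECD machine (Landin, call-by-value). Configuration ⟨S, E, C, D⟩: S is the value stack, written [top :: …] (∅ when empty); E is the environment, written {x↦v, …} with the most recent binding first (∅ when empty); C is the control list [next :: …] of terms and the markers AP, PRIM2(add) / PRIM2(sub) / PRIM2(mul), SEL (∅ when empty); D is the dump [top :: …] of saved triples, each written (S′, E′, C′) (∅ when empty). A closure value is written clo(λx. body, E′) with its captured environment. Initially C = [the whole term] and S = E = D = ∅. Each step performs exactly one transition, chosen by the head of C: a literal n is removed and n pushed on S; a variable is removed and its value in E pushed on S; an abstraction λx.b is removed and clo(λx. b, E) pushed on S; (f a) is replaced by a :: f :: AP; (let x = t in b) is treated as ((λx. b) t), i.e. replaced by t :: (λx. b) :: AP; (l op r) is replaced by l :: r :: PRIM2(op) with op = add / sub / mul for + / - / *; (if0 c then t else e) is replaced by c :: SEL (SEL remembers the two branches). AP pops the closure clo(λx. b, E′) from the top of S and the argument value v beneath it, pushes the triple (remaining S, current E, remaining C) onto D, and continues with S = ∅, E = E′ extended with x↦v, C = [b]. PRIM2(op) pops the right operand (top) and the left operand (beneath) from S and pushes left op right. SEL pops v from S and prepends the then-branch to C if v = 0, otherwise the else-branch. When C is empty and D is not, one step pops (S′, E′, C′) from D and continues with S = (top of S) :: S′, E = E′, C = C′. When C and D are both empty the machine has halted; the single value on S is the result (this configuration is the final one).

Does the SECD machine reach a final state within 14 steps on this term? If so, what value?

[0] ⟨S=∅; E=∅; C=[(4 * ((λx. (x x)) (λx. (x x))))]; D=∅⟩
[1] ⟨S=∅; E=∅; C=[4 :: ((λx. (x x)) (λx. (x x))) :: PRIM2(mul)]; D=∅⟩
[2] ⟨S=[4]; E=∅; C=[((λx. (x x)) (λx. (x x))) :: PRIM2(mul)]; D=∅⟩
[3] ⟨S=[4]; E=∅; C=[(λx. (x x)) :: (λx. (x x)) :: AP :: PRIM2(mul)]; D=∅⟩
[4] ⟨S=[clo(λx. (x x), ∅) :: 4]; E=∅; C=[(λx. (x x)) :: AP :: PRIM2(mul)]; D=∅⟩
[5] ⟨S=[clo(λx. (x x), ∅) :: clo(λx. (x x), ∅) :: 4]; E=∅; C=[AP :: PRIM2(mul)]; D=∅⟩
[6] ⟨S=∅; E={x↦clo(λx. (x x), ∅)}; C=[(x x)]; D=[([4], ∅, [PRIM2(mul)])]⟩
[7] ⟨S=∅; E={x↦clo(λx. (x x), ∅)}; C=[x :: x :: AP]; D=[([4], ∅, [PRIM2(mul)])]⟩
[8] ⟨S=[clo(λx. (x x), ∅)]; E={x↦clo(λx. (x x), ∅)}; C=[x :: AP]; D=[([4], ∅, [PRIM2(mul)])]⟩
[9] ⟨S=[clo(λx. (x x), ∅) :: clo(λx. (x x), ∅)]; E={x↦clo(λx. (x x), ∅)}; C=[AP]; D=[([4], ∅, [PRIM2(mul)])]⟩
[10] ⟨S=∅; E={x↦clo(λx. (x x), ∅)}; C=[(x x)]; D=[(∅, {x↦clo(λx. (x x), ∅)}, ∅) :: ([4], ∅, [PRIM2(mul)])]⟩
[11] ⟨S=∅; E={x↦clo(λx. (x x), ∅)}; C=[x :: x :: AP]; D=[(∅, {x↦clo(λx. (x x), ∅)}, ∅) :: ([4], ∅, [PRIM2(mul)])]⟩
[12] ⟨S=[clo(λx. (x x), ∅)]; E={x↦clo(λx. (x x), ∅)}; C=[x :: AP]; D=[(∅, {x↦clo(λx. (x x), ∅)}, ∅) :: ([4], ∅, [PRIM2(mul)])]⟩
[13] ⟨S=[clo(λx. (x x), ∅) :: clo(λx. (x x), ∅)]; E={x↦clo(λx. (x x), ∅)}; C=[AP]; D=[(∅, {x↦clo(λx. (x x), ∅)}, ∅) :: ([4], ∅, [PRIM2(mul)])]⟩
[14] ⟨S=∅; E={x↦clo(λx. (x x), ∅)}; C=[(x x)]; D=[(∅, {x↦clo(λx. (x x), ∅)}, ∅) :: (∅, {x↦clo(λx. (x x), ∅)}, ∅) :: ([4], ∅, [PRIM2(mul)])]⟩
→ 14 transitions taken and the configuration is still not final: no result within 14 steps

Answer: DIVERGES (no final state within 14 steps)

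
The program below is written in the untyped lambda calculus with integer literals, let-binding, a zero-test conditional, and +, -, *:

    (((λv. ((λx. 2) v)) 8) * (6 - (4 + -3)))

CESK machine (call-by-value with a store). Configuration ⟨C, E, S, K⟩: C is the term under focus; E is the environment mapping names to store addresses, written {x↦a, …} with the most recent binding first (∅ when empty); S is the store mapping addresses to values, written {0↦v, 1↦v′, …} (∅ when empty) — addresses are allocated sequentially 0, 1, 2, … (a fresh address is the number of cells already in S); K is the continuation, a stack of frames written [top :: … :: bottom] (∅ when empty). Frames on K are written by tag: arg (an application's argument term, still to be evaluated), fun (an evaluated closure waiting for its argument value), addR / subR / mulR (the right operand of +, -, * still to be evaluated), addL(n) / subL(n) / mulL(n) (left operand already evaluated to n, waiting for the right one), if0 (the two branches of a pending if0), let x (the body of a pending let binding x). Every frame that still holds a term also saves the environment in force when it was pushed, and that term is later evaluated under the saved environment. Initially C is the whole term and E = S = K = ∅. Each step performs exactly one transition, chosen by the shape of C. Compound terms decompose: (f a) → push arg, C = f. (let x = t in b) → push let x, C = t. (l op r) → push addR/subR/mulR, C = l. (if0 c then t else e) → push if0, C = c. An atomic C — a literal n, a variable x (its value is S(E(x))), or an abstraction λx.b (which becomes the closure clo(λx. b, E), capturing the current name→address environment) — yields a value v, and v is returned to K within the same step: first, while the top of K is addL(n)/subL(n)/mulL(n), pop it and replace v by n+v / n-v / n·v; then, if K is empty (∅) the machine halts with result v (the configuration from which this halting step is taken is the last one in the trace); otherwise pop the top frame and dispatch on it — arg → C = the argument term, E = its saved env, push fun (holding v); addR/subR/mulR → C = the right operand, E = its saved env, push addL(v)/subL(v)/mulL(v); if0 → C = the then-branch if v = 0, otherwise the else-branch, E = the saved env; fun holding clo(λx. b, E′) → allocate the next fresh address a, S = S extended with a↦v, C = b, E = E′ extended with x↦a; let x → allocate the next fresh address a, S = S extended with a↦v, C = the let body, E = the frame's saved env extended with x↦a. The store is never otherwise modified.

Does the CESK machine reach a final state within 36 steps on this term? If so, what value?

[0] [C=(((λv. ((λx. 2) v)) 8) * (6 - (4 + -3))) | E=∅ | S=∅ | K=∅]
[1] [C=((λv. ((λx. 2) v)) 8) | E=∅ | S=∅ | K=[mulR]]
[2] [C=(λv. ((λx. 2) v)) | E=∅ | S=∅ | K=[arg :: mulR]]
[3] [C=8 | E=∅ | S=∅ | K=[fun :: mulR]]
[4] [C=((λx. 2) v) | E={v↦0} | S={0↦8} | K=[mulR]]
[5] [C=(λx. 2) | E={v↦0} | S={0↦8} | K=[arg :: mulR]]
[6] [C=v | E={v↦0} | S={0↦8} | K=[fun :: mulR]]
[7] [C=2 | E={x↦1, v↦0} | S={0↦8, 1↦8} | K=[mulR]]
[8] [C=(6 - (4 + -3)) | E=∅ | S={0↦8, 1↦8} | K=[mulL(2)]]
[9] [C=6 | E=∅ | S={0↦8, 1↦8} | K=[subR :: mulL(2)]]
[10] [C=(4 + -3) | E=∅ | S={0↦8, 1↦8} | K=[subL(6) :: mulL(2)]]
[11] [C=4 | E=∅ | S={0↦8, 1↦8} | K=[addR :: subL(6) :: mulL(2)]]
[12] [C=-3 | E=∅ | S={0↦8, 1↦8} | K=[addL(4) :: subL(6) :: mulL(2)]]
→ final value 10

Answer: 10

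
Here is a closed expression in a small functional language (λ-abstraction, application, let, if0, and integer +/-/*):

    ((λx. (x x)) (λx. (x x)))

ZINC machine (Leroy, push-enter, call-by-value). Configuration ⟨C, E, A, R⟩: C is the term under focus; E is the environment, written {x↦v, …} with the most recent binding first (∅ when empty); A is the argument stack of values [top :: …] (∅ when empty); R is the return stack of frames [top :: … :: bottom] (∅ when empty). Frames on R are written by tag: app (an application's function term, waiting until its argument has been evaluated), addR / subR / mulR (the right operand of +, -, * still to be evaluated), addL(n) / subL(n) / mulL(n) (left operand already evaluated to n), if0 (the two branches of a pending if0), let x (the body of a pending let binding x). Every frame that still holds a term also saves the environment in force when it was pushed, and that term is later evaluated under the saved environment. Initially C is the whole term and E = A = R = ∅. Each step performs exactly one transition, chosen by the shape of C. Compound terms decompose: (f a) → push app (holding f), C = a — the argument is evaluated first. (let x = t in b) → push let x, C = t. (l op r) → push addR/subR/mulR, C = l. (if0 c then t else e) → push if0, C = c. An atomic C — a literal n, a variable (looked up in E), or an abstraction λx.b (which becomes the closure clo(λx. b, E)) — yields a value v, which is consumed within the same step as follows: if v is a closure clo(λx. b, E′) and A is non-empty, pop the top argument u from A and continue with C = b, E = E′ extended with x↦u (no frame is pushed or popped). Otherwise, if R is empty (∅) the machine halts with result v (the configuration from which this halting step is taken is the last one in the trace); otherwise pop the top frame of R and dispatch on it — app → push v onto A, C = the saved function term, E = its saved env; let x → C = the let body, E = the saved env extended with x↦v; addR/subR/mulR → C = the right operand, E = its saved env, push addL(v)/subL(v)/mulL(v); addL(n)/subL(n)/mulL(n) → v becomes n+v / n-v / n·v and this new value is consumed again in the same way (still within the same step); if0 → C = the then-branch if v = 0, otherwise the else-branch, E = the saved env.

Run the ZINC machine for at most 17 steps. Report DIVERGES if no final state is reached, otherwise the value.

step 0: [C=((λx. (x x)) (λx. (x x))) | E=∅ | A=∅ | R=∅]
step 1: [C=(λx. (x x)) | E=∅ | A=∅ | R=[app]]
step 2: [C=(λx. (x x)) | E=∅ | A=[clo(λx. (x x), ∅)] | R=∅]
step 3: [C=(x x) | E={x↦clo(λx. (x x), ∅)} | A=∅ | R=∅]
step 4: [C=x | E={x↦clo(λx. (x x), ∅)} | A=∅ | R=[app]]
step 5: [C=x | E={x↦clo(λx. (x x), ∅)} | A=[clo(λx. (x x), ∅)] | R=∅]
… configuration repeats with period 3 (steps 3–5 recur indefinitely) …

Answer: DIVERGES (no final state within 17 steps)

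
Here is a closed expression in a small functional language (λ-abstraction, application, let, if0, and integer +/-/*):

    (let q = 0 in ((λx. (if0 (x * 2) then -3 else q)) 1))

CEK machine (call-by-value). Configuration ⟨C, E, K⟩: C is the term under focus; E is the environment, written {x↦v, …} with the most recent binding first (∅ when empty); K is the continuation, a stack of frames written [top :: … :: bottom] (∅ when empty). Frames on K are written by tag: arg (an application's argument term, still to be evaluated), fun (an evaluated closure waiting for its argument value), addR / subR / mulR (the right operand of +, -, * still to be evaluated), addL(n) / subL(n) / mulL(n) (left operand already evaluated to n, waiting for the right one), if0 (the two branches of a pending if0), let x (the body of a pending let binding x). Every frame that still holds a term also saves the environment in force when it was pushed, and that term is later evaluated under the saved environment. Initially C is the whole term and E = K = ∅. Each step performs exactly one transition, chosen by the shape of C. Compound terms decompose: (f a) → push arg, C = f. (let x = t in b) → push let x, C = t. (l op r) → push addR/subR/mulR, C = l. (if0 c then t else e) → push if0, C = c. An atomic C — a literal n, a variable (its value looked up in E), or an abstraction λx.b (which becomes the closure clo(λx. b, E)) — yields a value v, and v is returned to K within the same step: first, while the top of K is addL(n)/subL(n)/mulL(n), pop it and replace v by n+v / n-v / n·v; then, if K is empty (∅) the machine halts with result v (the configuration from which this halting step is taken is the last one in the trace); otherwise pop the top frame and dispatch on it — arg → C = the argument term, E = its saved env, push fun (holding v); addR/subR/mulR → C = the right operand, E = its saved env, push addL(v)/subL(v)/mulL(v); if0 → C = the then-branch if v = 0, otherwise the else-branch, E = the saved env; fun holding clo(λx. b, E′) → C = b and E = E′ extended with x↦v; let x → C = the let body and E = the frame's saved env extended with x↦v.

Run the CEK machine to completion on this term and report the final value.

t=0: ⟨C=(let q = 0 in ((λx. (if0 (x * 2) then -3 else q)) 1)); E=∅; K=∅⟩
t=1: ⟨C=0; E=∅; K=[let q]⟩
t=2: ⟨C=((λx. (if0 (x * 2) then -3 else q)) 1); E={q↦0}; K=∅⟩
t=3: ⟨C=(λx. (if0 (x * 2) then -3 else q)); E={q↦0}; K=[arg]⟩
t=4: ⟨C=1; E={q↦0}; K=[fun]⟩
t=5: ⟨C=(if0 (x * 2) then -3 else q); E={x↦1, q↦0}; K=∅⟩
t=6: ⟨C=(x * 2); E={x↦1, q↦0}; K=[if0]⟩
t=7: ⟨C=x; E={x↦1, q↦0}; K=[mulR :: if0]⟩
t=8: ⟨C=2; E={x↦1, q↦0}; K=[mulL(1) :: if0]⟩
t=9: ⟨C=q; E={x↦1, q↦0}; K=∅⟩
→ final value 0

Answer: 0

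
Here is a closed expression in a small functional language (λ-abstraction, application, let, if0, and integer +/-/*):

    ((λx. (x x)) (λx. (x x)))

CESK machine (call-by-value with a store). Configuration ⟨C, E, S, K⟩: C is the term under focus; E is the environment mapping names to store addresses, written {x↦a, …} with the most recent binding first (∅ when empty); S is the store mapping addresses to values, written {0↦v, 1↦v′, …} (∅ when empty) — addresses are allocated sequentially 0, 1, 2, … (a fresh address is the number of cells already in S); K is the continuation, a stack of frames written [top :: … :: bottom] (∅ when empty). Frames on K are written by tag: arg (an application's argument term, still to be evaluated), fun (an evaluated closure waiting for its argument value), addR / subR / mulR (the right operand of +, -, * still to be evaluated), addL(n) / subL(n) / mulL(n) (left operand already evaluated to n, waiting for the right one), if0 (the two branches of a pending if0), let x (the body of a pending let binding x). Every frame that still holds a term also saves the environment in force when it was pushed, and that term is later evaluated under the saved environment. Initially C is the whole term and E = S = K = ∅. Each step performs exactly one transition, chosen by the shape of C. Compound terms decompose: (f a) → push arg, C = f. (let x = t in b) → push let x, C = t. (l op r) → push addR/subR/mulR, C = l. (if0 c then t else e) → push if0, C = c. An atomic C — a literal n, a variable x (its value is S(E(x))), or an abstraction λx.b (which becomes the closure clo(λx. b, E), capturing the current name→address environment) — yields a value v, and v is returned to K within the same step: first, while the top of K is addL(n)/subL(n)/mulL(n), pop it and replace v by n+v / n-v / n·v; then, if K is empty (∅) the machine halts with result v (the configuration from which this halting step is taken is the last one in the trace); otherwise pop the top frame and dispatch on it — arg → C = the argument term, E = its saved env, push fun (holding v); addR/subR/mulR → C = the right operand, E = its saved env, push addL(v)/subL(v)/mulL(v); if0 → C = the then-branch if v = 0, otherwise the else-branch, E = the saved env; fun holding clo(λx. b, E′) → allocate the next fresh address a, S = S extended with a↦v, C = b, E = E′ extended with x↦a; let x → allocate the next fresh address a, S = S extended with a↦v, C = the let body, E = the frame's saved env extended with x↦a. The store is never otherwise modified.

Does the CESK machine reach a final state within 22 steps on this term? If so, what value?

t=0: ⟨C=((λx. (x x)) (λx. (x x))); E=∅; S=∅; K=∅⟩
t=1: ⟨C=(λx. (x x)); E=∅; S=∅; K=[arg]⟩
t=2: ⟨C=(λx. (x x)); E=∅; S=∅; K=[fun]⟩
t=3: ⟨C=(x x); E={x↦0}; S={0↦clo(λx. (x x), ∅)}; K=∅⟩
t=4: ⟨C=x; E={x↦0}; S={0↦clo(λx. (x x), ∅)}; K=[arg]⟩
t=5: ⟨C=x; E={x↦0}; S={0↦clo(λx. (x x), ∅)}; K=[fun]⟩
t=6: ⟨C=(x x); E={x↦1}; S={0↦clo(λx. (x x), ∅), 1↦clo(λx. (x x), ∅)}; K=∅⟩
t=7: ⟨C=x; E={x↦1}; S={0↦clo(λx. (x x), ∅), 1↦clo(λx. (x x), ∅)}; K=[arg]⟩
t=8: ⟨C=x; E={x↦1}; S={0↦clo(λx. (x x), ∅), 1↦clo(λx. (x x), ∅)}; K=[fun]⟩
t=9: ⟨C=(x x); E={x↦2}; S={0↦clo(λx. (x x), ∅), 1↦clo(λx. (x x), ∅), 2↦clo(λx. (x x), ∅)}; K=∅⟩
t=10: ⟨C=x; E={x↦2}; S={0↦clo(λx. (x x), ∅), 1↦clo(λx. (x x), ∅), 2↦clo(λx. (x x), ∅)}; K=[arg]⟩
t=11: ⟨C=x; E={x↦2}; S={0↦clo(λx. (x x), ∅), 1↦clo(λx. (x x), ∅), 2↦clo(λx. (x x), ∅)}; K=[fun]⟩
t=12: ⟨C=(x x); E={x↦3}; S={0↦clo(λx. (x x), ∅), 1↦clo(λx. (x x), ∅), 2↦clo(λx. (x x), ∅), 3↦clo(λx. (x x), ∅)}; K=∅⟩
t=13: ⟨C=x; E={x↦3}; S={0↦clo(λx. (x x), ∅), 1↦clo(λx. (x x), ∅), 2↦clo(λx. (x x), ∅), 3↦clo(λx. (x x), ∅)}; K=[arg]⟩
t=14: ⟨C=x; E={x↦3}; S={0↦clo(λx. (x x), ∅), 1↦clo(λx. (x x), ∅), 2↦clo(λx. (x x), ∅), 3↦clo(λx. (x x), ∅)}; K=[fun]⟩
t=15: ⟨C=(x x); E={x↦4}; S={0↦clo(λx. (x x), ∅), 1↦clo(λx. (x x), ∅), 2↦clo(λx. (x x), ∅), 3↦clo(λx. (x x), ∅), 4↦clo(λx. (x x), ∅)}; K=∅⟩
t=16: ⟨C=x; E={x↦4}; S={0↦clo(λx. (x x), ∅), 1↦clo(λx. (x x), ∅), 2↦clo(λx. (x x), ∅), 3↦clo(λx. (x x), ∅), 4↦clo(λx. (x x), ∅)}; K=[arg]⟩
t=17: ⟨C=x; E={x↦4}; S={0↦clo(λx. (x x), ∅), 1↦clo(λx. (x x), ∅), 2↦clo(λx. (x x), ∅), 3↦clo(λx. (x x), ∅), 4↦clo(λx. (x x), ∅)}; K=[fun]⟩
t=18: ⟨C=(x x); E={x↦5}; S={0↦clo(λx. (x x), ∅), 1↦clo(λx. (x x), ∅), 2↦clo(λx. (x x), ∅), 3↦clo(λx. (x x), ∅), 4↦clo(λx. (x x), ∅), 5↦clo(λx. (x x), ∅)}; K=∅⟩
t=19: ⟨C=x; E={x↦5}; S={0↦clo(λx. (x x), ∅), 1↦clo(λx. (x x), ∅), 2↦clo(λx. (x x), ∅), 3↦clo(λx. (x x), ∅), 4↦clo(λx. (x x), ∅), 5↦clo(λx. (x x), ∅)}; K=[arg]⟩
t=20: ⟨C=x; E={x↦5}; S={0↦clo(λx. (x x), ∅), 1↦clo(λx. (x x), ∅), 2↦clo(λx. (x x), ∅), 3↦clo(λx. (x x), ∅), 4↦clo(λx. (x x), ∅), 5↦clo(λx. (x x), ∅)}; K=[fun]⟩
t=21: ⟨C=(x x); E={x↦6}; S={0↦clo(λx. (x x), ∅), 1↦clo(λx. (x x), ∅), 2↦clo(λx. (x x), ∅), 3↦clo(λx. (x x), ∅), 4↦clo(λx. (x x), ∅), 5↦clo(λx. (x x), ∅), 6↦clo(λx. (x x), ∅)}; K=∅⟩
t=22: ⟨C=x; E={x↦6}; S={0↦clo(λx. (x x), ∅), 1↦clo(λx. (x x), ∅), 2↦clo(λx. (x x), ∅), 3↦clo(λx. (x x), ∅), 4↦clo(λx. (x x), ∅), 5↦clo(λx. (x x), ∅), 6↦clo(λx. (x x), ∅)}; K=[arg]⟩
→ 22 transitions taken and the configuration is still not final: no result within 22 steps

Answer: DIVERGES (no final state within 22 steps)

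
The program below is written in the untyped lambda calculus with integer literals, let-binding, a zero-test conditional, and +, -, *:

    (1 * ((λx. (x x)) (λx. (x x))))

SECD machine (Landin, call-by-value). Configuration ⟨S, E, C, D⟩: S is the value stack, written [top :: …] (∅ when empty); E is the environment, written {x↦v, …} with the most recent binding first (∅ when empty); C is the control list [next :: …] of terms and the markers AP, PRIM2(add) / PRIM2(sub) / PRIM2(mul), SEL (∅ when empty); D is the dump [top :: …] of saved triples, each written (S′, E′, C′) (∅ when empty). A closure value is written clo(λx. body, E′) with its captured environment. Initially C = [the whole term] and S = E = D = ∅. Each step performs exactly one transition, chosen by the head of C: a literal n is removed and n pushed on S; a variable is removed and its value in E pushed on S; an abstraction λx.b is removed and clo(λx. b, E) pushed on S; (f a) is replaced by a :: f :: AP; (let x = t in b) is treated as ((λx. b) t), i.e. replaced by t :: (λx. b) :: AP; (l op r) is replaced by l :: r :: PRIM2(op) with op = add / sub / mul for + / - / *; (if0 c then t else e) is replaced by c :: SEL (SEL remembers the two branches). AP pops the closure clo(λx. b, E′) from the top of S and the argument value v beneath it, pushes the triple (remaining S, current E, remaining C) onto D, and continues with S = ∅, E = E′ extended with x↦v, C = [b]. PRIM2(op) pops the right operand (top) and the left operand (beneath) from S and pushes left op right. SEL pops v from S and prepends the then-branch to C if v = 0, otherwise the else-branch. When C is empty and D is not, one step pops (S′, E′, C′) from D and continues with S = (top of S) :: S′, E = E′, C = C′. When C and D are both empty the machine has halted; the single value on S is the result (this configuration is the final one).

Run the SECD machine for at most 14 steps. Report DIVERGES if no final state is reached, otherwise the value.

Answer: DIVERGES (no final state within 14 steps)

Execution trace:
[0] [S=∅ | E=∅ | C=[(1 * ((λx. (x x)) (λx. (x x))))] | D=∅]
[1] [S=∅ | E=∅ | C=[1 :: ((λx. (x x)) (λx. (x x))) :: PRIM2(mul)] | D=∅]
[2] [S=[1] | E=∅ | C=[((λx. (x x)) (λx. (x x))) :: PRIM2(mul)] | D=∅]
[3] [S=[1] | E=∅ | C=[(λx. (x x)) :: (λx. (x x)) :: AP :: PRIM2(mul)] | D=∅]
[4] [S=[clo(λx. (x x), ∅) :: 1] | E=∅ | C=[(λx. (x x)) :: AP :: PRIM2(mul)] | D=∅]
[5] [S=[clo(λx. (x x), ∅) :: clo(λx. (x x), ∅) :: 1] | E=∅ | C=[AP :: PRIM2(mul)] | D=∅]
[6] [S=∅ | E={x↦clo(λx. (x x), ∅)} | C=[(x x)] | D=[([1], ∅, [PRIM2(mul)])]]
[7] [S=∅ | E={x↦clo(λx. (x x), ∅)} | C=[x :: x :: AP] | D=[([1], ∅, [PRIM2(mul)])]]
[8] [S=[clo(λx. (x x), ∅)] | E={x↦clo(λx. (x x), ∅)} | C=[x :: AP] | D=[([1], ∅, [PRIM2(mul)])]]
[9] [S=[clo(λx. (x x), ∅) :: clo(λx. (x x), ∅)] | E={x↦clo(λx. (x x), ∅)} | C=[AP] | D=[([1], ∅, [PRIM2(mul)])]]
[10] [S=∅ | E={x↦clo(λx. (x x), ∅)} | C=[(x x)] | D=[(∅, {x↦clo(λx. (x x), ∅)}, ∅) :: ([1], ∅, [PRIM2(mul)])]]
[11] [S=∅ | E={x↦clo(λx. (x x), ∅)} | C=[x :: x :: AP] | D=[(∅, {x↦clo(λx. (x x), ∅)}, ∅) :: ([1], ∅, [PRIM2(mul)])]]
[12] [S=[clo(λx. (x x), ∅)] | E={x↦clo(λx. (x x), ∅)} | C=[x :: AP] | D=[(∅, {x↦clo(λx. (x x), ∅)}, ∅) :: ([1], ∅, [PRIM2(mul)])]]
[13] [S=[clo(λx. (x x), ∅) :: clo(λx. (x x), ∅)] | E={x↦clo(λx. (x x), ∅)} | C=[AP] | D=[(∅, {x↦clo(λx. (x x), ∅)}, ∅) :: ([1], ∅, [PRIM2(mul)])]]
[14] [S=∅ | E={x↦clo(λx. (x x), ∅)} | C=[(x x)] | D=[(∅, {x↦clo(λx. (x x), ∅)}, ∅) :: (∅, {x↦clo(λx. (x x), ∅)}, ∅) :: ([1], ∅, [PRIM2(mul)])]]
→ 14 transitions taken and the configuration is still not final: no result within 14 steps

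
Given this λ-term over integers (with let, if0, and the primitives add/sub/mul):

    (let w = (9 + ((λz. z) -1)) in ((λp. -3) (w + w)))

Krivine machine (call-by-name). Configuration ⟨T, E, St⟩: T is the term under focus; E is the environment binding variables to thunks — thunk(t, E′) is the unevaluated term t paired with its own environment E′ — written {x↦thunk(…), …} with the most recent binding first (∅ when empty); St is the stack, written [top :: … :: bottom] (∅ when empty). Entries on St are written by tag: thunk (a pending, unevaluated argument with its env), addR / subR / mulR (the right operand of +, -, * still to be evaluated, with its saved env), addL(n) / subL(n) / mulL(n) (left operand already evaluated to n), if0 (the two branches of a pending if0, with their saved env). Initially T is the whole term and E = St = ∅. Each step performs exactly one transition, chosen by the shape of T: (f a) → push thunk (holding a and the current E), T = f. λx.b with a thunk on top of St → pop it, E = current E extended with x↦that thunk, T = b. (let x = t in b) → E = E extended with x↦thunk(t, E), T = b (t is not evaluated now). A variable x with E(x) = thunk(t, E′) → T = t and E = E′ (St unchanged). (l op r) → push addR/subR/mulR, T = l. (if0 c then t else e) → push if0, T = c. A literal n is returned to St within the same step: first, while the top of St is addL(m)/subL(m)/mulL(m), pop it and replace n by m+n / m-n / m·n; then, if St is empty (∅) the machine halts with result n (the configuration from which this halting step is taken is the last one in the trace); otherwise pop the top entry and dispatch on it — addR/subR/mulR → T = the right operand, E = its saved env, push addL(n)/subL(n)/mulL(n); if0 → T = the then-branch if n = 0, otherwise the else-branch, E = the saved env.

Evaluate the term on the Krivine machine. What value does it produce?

t=0: ⟨T=(let w = (9 + ((λz. z) -1)) in ((λp. -3) (w + w))); E=∅; St=∅⟩
t=1: ⟨T=((λp. -3) (w + w)); E={w↦thunk((9 + ((λz. z) -1)), ∅)}; St=∅⟩
t=2: ⟨T=(λp. -3); E={w↦thunk((9 + ((λz. z) -1)), ∅)}; St=[thunk]⟩
t=3: ⟨T=-3; E={p↦thunk((w + w), {w↦thunk((9 + ((λz. z) -1)), ∅)}), w↦thunk((9 + ((λz. z) -1)), ∅)}; St=∅⟩
→ final value -3

Answer: -3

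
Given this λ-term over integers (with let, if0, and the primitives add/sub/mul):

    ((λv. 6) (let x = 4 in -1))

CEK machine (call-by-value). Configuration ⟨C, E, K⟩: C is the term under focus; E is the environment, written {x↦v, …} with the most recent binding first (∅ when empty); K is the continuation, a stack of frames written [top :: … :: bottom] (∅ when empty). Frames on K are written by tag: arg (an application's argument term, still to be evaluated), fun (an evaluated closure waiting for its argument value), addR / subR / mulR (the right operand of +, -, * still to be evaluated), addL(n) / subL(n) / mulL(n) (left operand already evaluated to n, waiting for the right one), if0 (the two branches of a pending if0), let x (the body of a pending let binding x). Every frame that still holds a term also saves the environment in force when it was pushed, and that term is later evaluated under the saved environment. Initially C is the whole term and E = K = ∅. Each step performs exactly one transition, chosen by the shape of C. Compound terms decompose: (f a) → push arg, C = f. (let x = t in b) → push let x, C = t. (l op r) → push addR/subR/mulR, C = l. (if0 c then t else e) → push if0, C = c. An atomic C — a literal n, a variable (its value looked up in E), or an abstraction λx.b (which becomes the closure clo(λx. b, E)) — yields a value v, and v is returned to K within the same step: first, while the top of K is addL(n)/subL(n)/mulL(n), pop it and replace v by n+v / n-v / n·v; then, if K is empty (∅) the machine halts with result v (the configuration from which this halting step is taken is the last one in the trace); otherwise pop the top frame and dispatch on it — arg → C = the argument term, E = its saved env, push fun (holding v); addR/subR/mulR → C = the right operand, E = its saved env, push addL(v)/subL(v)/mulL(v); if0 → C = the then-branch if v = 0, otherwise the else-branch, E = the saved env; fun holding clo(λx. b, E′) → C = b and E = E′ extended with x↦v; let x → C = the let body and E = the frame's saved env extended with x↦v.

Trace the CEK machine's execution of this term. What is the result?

Answer: 6

Machine steps:
step 0: ⟨C=((λv. 6) (let x = 4 in -1)); E=∅; K=∅⟩
step 1: ⟨C=(λv. 6); E=∅; K=[arg]⟩
step 2: ⟨C=(let x = 4 in -1); E=∅; K=[fun]⟩
step 3: ⟨C=4; E=∅; K=[let x :: fun]⟩
step 4: ⟨C=-1; E={x↦4}; K=[fun]⟩
step 5: ⟨C=6; E={v↦-1}; K=∅⟩
→ final value 6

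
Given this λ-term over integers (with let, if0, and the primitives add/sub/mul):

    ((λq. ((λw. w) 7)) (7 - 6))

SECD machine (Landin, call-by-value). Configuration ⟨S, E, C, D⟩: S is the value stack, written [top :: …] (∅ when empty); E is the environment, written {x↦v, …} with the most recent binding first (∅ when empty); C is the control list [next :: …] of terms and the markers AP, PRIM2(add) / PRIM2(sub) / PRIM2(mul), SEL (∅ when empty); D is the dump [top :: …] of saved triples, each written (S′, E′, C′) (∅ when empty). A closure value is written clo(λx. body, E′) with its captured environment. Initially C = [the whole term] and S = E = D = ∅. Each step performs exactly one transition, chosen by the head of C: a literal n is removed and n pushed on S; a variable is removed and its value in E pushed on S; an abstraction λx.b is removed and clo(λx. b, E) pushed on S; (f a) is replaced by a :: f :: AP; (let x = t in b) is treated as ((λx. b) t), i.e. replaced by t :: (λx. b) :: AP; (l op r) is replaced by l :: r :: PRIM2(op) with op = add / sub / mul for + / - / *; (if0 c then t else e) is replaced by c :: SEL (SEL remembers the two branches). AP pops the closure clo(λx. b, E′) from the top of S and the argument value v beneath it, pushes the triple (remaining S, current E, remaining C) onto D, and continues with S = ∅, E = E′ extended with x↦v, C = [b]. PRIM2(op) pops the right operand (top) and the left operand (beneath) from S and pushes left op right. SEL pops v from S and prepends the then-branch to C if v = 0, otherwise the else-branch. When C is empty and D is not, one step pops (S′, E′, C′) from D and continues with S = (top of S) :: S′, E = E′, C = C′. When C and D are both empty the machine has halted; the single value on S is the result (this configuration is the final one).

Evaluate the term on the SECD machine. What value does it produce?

Answer: 7

Machine steps:
t=0: [S=∅ | E=∅ | C=[((λq. ((λw. w) 7)) (7 - 6))] | D=∅]
t=1: [S=∅ | E=∅ | C=[(7 - 6) :: (λq. ((λw. w) 7)) :: AP] | D=∅]
t=2: [S=∅ | E=∅ | C=[7 :: 6 :: PRIM2(sub) :: (λq. ((λw. w) 7)) :: AP] | D=∅]
t=3: [S=[7] | E=∅ | C=[6 :: PRIM2(sub) :: (λq. ((λw. w) 7)) :: AP] | D=∅]
t=4: [S=[6 :: 7] | E=∅ | C=[PRIM2(sub) :: (λq. ((λw. w) 7)) :: AP] | D=∅]
t=5: [S=[1] | E=∅ | C=[(λq. ((λw. w) 7)) :: AP] | D=∅]
t=6: [S=[clo(λq. ((λw. w) 7), ∅) :: 1] | E=∅ | C=[AP] | D=∅]
t=7: [S=∅ | E={q↦1} | C=[((λw. w) 7)] | D=[(∅, ∅, ∅)]]
t=8: [S=∅ | E={q↦1} | C=[7 :: (λw. w) :: AP] | D=[(∅, ∅, ∅)]]
t=9: [S=[7] | E={q↦1} | C=[(λw. w) :: AP] | D=[(∅, ∅, ∅)]]
t=10: [S=[clo(λw. w, {q↦1}) :: 7] | E={q↦1} | C=[AP] | D=[(∅, ∅, ∅)]]
t=11: [S=∅ | E={w↦7, q↦1} | C=[w] | D=[(∅, {q↦1}, ∅) :: (∅, ∅, ∅)]]
t=12: [S=[7] | E={w↦7, q↦1} | C=∅ | D=[(∅, {q↦1}, ∅) :: (∅, ∅, ∅)]]
t=13: [S=[7] | E={q↦1} | C=∅ | D=[(∅, ∅, ∅)]]
t=14: [S=[7] | E=∅ | C=∅ | D=∅]
→ final value 7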